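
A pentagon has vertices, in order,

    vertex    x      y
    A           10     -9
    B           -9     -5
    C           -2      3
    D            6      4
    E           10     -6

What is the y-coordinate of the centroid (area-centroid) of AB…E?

-194/75

Apply the shoelace formula. First the cross-terms c_i = x_i·y_{i+1} − x_{i+1}·y_i:
  -131, -37, -26, -76, -30  ⇒  2A = -300, A = -150.
Then Σ (y_i + y_{i+1})·c_i = 2328, so ȳ = 2328 / (6·(-150)) = -194/75.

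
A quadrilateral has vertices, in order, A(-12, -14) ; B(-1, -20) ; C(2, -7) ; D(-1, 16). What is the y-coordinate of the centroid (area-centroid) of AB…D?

-5.5

Apply the shoelace formula. First the cross-terms c_i = x_i·y_{i+1} − x_{i+1}·y_i:
  226, 47, 25, 206  ⇒  2A = 504, A = 252.
Then Σ (y_i + y_{i+1})·c_i = -8316, so ȳ = -8316 / (6·252) = -5.5.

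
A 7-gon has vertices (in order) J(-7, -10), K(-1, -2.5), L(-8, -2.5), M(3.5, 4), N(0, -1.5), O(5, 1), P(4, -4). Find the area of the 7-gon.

Apply Gauss's area formula: 2A = Σ (x_i·y_{i+1} − x_{i+1}·y_i), indices taken mod 7.
J→K: (-7)(-2.5) − (-1)(-10) = 7.5
K→L: (-1)(-2.5) − (-8)(-2.5) = -17.5
L→M: (-8)(4) − (3.5)(-2.5) = -23.25
M→N: (3.5)(-1.5) − (0)(4) = -5.25
N→O: (0)(1) − (5)(-1.5) = 7.5
O→P: (5)(-4) − (4)(1) = -24
P→J: (4)(-10) − (-7)(-4) = -68
Σ = -123
Area = |Σ|/2 = 61.5.

61.5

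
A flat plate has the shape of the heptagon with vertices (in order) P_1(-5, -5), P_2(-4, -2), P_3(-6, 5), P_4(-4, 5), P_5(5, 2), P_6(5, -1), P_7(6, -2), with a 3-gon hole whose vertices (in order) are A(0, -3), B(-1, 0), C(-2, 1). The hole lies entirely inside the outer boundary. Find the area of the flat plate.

Outer boundary:
Apply the surveyor's formula: 2A = Σ (x_i·y_{i+1} − x_{i+1}·y_i), indices taken mod 7.
P_1→P_2: (-5)(-2) − (-4)(-5) = -10
P_2→P_3: (-4)(5) − (-6)(-2) = -32
P_3→P_4: (-6)(5) − (-4)(5) = -10
P_4→P_5: (-4)(2) − (5)(5) = -33
P_5→P_6: (5)(-1) − (5)(2) = -15
P_6→P_7: (5)(-2) − (6)(-1) = -4
P_7→P_1: (6)(-5) − (-5)(-2) = -40
Σ = -144
Area = |Σ|/2 = 72.
Hole:
Apply the surveyor's formula: 2A = Σ (x_i·y_{i+1} − x_{i+1}·y_i), indices taken mod 3.
A→B: (0)(0) − (-1)(-3) = -3
B→C: (-1)(1) − (-2)(0) = -1
C→A: (-2)(-3) − (0)(1) = 6
Σ = 2
Area = |Σ|/2 = 1.
Net area = 72 − 1 = 71.

71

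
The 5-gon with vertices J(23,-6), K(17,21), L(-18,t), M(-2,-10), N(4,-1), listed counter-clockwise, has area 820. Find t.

The doubled signed area Σ (x_i y_{i+1} − x_{i+1} y_i) is linear in t.
With t=0 it equals 1184; the coefficient of t is 19 (from the two edges through L).
So 19·t + 1184 = 2·820 = 1640 ⇒ t = 24.

24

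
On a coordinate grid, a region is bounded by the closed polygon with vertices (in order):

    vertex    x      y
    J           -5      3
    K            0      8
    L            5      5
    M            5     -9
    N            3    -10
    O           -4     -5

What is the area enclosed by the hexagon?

132.5

Apply the surveyor's formula: 2A = Σ (x_i·y_{i+1} − x_{i+1}·y_i), indices taken mod 6.
Σ = (-40) + (-40) + (-70) + (-23) + (-55) + (-37) = -265
Area = |Σ|/2 = 132.5.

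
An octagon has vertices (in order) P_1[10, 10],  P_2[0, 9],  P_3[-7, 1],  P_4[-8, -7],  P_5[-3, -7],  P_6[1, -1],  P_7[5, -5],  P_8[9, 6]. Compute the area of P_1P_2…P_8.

Apply Gauss's area formula: 2A = Σ (x_i·y_{i+1} − x_{i+1}·y_i), indices taken mod 8.
Σ = (90) + (63) + (57) + (35) + (10) + (0) + (75) + (30) = 360
Area = |Σ|/2 = 180.

180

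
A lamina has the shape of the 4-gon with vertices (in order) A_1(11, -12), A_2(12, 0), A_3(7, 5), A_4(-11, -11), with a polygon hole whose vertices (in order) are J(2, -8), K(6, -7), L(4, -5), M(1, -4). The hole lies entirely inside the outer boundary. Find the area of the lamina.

207

Outer boundary:
Apply Gauss's area formula: 2A = Σ (x_i·y_{i+1} − x_{i+1}·y_i), indices taken mod 4.
Cross-terms: 144, 60, -22, 253  ⇒  Σ = 435
Area = |Σ|/2 = 217.5.
Hole:
Apply the shoelace (surveyor's) formula: 2A = Σ (x_i·y_{i+1} − x_{i+1}·y_i), indices taken mod 4.
Σ = (34) + (-2) + (-11) + (0) = 21
Area = |Σ|/2 = 10.5.
Net area = 217.5 − 10.5 = 207.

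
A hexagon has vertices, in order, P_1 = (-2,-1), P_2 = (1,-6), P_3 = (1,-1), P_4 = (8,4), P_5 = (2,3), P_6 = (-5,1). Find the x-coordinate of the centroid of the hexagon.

Apply the shoelace (surveyor's) formula. First the cross-terms c_i = x_i·y_{i+1} − x_{i+1}·y_i:
  13, 5, 12, 16, 17, 7  ⇒  2A = 70, A = 35.
Then Σ (x_i + x_{i+1})·c_i = 165, so x̄ = 165 / (6·35) = 11/14.

11/14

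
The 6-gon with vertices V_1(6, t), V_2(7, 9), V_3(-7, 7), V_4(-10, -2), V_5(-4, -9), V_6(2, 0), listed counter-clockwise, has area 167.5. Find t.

Write out the shoelace sum; only the two edges meeting at V_1 involve t:
2·Area = [(2·t − 6·0) + (6·9 − 7·t)] + 296
       = -5·t + 350 = 335
⇒ t = 3.

3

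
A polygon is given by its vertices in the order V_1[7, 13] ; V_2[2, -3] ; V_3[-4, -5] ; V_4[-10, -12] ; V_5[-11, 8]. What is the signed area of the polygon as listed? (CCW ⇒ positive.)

Apply the shoelace formula: 2A = Σ (x_i·y_{i+1} − x_{i+1}·y_i), indices taken mod 5.
Σ = (-47) + (-22) + (-2) + (-212) + (-199) = -482
Signed area = Σ/2 = -241 (negative ⇒ clockwise traversal).

-241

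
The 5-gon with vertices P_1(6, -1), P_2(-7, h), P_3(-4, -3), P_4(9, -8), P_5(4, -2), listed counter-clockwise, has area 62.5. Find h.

The doubled signed area Σ (x_i y_{i+1} − x_{i+1} y_i) is linear in h.
With h=0 it equals 95; the coefficient of h is 10 (from the two edges through P_2).
So 10·h + 95 = 2·62.5 = 125 ⇒ h = 3.

3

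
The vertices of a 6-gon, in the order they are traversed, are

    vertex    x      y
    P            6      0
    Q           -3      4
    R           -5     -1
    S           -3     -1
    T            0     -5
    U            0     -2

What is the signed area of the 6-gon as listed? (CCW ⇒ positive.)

Apply the shoelace (surveyor's) formula: 2A = Σ (x_i·y_{i+1} − x_{i+1}·y_i), indices taken mod 6.
Σ = (24) + (23) + (2) + (15) + (0) + (12) = 76
Signed area = Σ/2 = 38 (positive ⇒ counter-clockwise traversal).

38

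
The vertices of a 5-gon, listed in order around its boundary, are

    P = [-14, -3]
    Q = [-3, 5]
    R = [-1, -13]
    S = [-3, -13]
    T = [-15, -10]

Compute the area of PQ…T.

Apply Gauss's area formula: 2A = Σ (x_i·y_{i+1} − x_{i+1}·y_i), indices taken mod 5.
P→Q: (-14)(5) − (-3)(-3) = -79
Q→R: (-3)(-13) − (-1)(5) = 44
R→S: (-1)(-13) − (-3)(-13) = -26
S→T: (-3)(-10) − (-15)(-13) = -165
T→P: (-15)(-3) − (-14)(-10) = -95
Σ = -321
Area = |Σ|/2 = 160.5.

160.5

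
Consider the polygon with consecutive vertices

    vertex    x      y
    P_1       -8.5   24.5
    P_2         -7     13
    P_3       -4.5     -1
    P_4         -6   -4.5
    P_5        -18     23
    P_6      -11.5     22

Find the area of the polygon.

152.25

P_1→P_2: (-8.5)(13) − (-7)(24.5) = 61
P_2→P_3: (-7)(-1) − (-4.5)(13) = 65.5
P_3→P_4: (-4.5)(-4.5) − (-6)(-1) = 14.25
P_4→P_5: (-6)(23) − (-18)(-4.5) = -219
P_5→P_6: (-18)(22) − (-11.5)(23) = -131.5
P_6→P_1: (-11.5)(24.5) − (-8.5)(22) = -94.75
Σ = -304.5
Area = |Σ|/2 = 152.25.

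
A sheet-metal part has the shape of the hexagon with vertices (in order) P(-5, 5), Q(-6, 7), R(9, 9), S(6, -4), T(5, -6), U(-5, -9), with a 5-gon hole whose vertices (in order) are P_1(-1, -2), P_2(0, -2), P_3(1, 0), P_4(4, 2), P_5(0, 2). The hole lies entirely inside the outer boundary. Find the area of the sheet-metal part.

Outer boundary:
Apply the shoelace (surveyor's) formula: 2A = Σ (x_i·y_{i+1} − x_{i+1}·y_i), indices taken mod 6.
Σ = (-5) + (-117) + (-90) + (-16) + (-75) + (-70) = -373
Area = |Σ|/2 = 186.5.
Hole:
Apply Gauss's area formula: 2A = Σ (x_i·y_{i+1} − x_{i+1}·y_i), indices taken mod 5.
Σ = (2) + (2) + (2) + (8) + (2) = 16
Area = |Σ|/2 = 8.
Net area = 186.5 − 8 = 178.5.

178.5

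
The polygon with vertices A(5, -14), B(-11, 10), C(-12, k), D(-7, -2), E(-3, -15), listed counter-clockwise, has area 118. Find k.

The doubled signed area Σ (x_i y_{i+1} − x_{i+1} y_i) is linear in k.
With k=0 it equals 256; the coefficient of k is -4 (from the two edges through C).
So -4·k + 256 = 2·118 = 236 ⇒ k = 5.

5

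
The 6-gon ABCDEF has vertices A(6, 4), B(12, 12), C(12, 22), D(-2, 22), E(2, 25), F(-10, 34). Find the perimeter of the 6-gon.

88

|AB| = √((6)² + (8)²) = √100 = 10
|BC| = √((0)² + (10)²) = √100 = 10
|CD| = √((-14)² + (0)²) = √196 = 14
|DE| = √((4)² + (3)²) = √25 = 5
|EF| = √((-12)² + (9)²) = √225 = 15
|FA| = √((16)² + (-30)²) = √1156 = 34
Perimeter = 10 + 10 + 14 + 5 + 15 + 34 = 88.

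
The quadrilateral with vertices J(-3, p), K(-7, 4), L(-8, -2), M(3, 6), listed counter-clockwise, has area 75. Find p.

14

Write out the shoelace sum; only the two edges meeting at J involve p:
2·Area = [(3·p − (-3)·6) + ((-3)·4 − (-7)·p)] + 4
       = 10·p + 10 = 150
⇒ p = 14.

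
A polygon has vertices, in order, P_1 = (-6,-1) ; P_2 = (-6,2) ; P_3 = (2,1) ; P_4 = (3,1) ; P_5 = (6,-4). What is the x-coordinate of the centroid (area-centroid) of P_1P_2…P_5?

Apply the surveyor's formula. First the cross-terms c_i = x_i·y_{i+1} − x_{i+1}·y_i:
  -18, -10, -1, -18, -30  ⇒  2A = -77, A = -38.5.
Then Σ (x_i + x_{i+1})·c_i = 89, so x̄ = 89 / (6·(-38.5)) = -89/231.

-89/231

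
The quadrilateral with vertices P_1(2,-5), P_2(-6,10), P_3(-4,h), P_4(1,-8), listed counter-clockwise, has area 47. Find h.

The doubled signed area Σ (x_i y_{i+1} − x_{i+1} y_i) is linear in h.
With h=0 it equals 73; the coefficient of h is -7 (from the two edges through P_3).
So -7·h + 73 = 2·47 = 94 ⇒ h = -3.

-3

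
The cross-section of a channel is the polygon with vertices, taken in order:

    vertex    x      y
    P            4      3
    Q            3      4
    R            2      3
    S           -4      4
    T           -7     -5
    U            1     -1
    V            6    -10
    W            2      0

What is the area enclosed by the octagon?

55

Apply the shoelace (surveyor's) formula: 2A = Σ (x_i·y_{i+1} − x_{i+1}·y_i), indices taken mod 8.
Σ = (7) + (1) + (20) + (48) + (12) + (-4) + (20) + (6) = 110
Area = |Σ|/2 = 55.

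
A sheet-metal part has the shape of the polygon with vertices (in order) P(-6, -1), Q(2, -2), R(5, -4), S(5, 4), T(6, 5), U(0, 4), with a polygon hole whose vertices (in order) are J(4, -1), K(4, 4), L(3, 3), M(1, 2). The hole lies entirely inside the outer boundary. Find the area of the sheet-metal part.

Outer boundary:
Σ = (14) + (2) + (40) + (1) + (24) + (24) = 105
Area = |Σ|/2 = 52.5.
Hole:
Σ = (20) + (0) + (3) + (-9) = 14
Area = |Σ|/2 = 7.
Net area = 52.5 − 7 = 45.5.

45.5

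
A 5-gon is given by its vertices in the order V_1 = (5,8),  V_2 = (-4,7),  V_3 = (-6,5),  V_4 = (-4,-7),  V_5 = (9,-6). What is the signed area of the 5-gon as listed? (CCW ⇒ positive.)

Apply the shoelace formula: 2A = Σ (x_i·y_{i+1} − x_{i+1}·y_i), indices taken mod 5.
Cross-terms: 67, 22, 62, 87, 102  ⇒  Σ = 340
Signed area = Σ/2 = 170 (positive ⇒ counter-clockwise traversal).

170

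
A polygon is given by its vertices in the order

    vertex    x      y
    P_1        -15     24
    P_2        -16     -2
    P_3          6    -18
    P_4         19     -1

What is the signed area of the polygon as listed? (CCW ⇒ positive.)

745.5

Σ = (414) + (300) + (336) + (441) = 1491
Signed area = Σ/2 = 745.5 (positive ⇒ counter-clockwise traversal).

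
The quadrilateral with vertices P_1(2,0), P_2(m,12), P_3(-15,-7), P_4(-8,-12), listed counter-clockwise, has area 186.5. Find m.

-3

The doubled signed area Σ (x_i y_{i+1} − x_{i+1} y_i) is linear in m.
With m=0 it equals 352; the coefficient of m is -7 (from the two edges through P_2).
So -7·m + 352 = 2·186.5 = 373 ⇒ m = -3.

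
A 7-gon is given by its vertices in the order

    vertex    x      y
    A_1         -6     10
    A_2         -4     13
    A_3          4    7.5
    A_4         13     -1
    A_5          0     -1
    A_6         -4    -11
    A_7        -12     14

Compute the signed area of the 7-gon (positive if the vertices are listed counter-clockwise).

-231.25

Σ = (-38) + (-82) + (-101.5) + (-13) + (-4) + (-188) + (-36) = -462.5
Signed area = Σ/2 = -231.25 (negative ⇒ clockwise traversal).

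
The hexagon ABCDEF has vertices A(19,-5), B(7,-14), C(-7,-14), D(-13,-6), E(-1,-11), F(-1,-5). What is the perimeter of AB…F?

|AB| = √((-12)² + (-9)²) = √225 = 15
|BC| = √((-14)² + (0)²) = √196 = 14
|CD| = √((-6)² + (8)²) = √100 = 10
|DE| = √((12)² + (-5)²) = √169 = 13
|EF| = √((0)² + (6)²) = √36 = 6
|FA| = √((20)² + (0)²) = √400 = 20
Perimeter = 15 + 14 + 10 + 13 + 6 + 20 = 78.

78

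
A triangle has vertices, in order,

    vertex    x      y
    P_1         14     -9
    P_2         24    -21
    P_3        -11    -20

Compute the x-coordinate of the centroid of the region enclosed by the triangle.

Apply the shoelace (surveyor's) formula. First the cross-terms c_i = x_i·y_{i+1} − x_{i+1}·y_i:
  -78, -711, 379  ⇒  2A = -410, A = -205.
Then Σ (x_i + x_{i+1})·c_i = -11070, so x̄ = -11070 / (6·(-205)) = 9.

9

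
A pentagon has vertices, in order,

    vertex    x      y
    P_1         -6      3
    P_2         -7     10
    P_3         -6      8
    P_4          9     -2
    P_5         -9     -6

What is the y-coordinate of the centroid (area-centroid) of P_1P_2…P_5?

1/23

Apply the shoelace formula. First the cross-terms c_i = x_i·y_{i+1} − x_{i+1}·y_i:
  -39, 4, -60, -72, -63  ⇒  2A = -230, A = -115.
Then Σ (y_i + y_{i+1})·c_i = -30, so ȳ = -30 / (6·(-115)) = 1/23.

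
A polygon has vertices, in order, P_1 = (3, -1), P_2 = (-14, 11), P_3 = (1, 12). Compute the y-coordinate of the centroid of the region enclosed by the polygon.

Apply the shoelace (surveyor's) formula. First the cross-terms c_i = x_i·y_{i+1} − x_{i+1}·y_i:
  19, -179, -37  ⇒  2A = -197, A = -98.5.
Then Σ (y_i + y_{i+1})·c_i = -4334, so ȳ = -4334 / (6·(-98.5)) = 22/3.

22/3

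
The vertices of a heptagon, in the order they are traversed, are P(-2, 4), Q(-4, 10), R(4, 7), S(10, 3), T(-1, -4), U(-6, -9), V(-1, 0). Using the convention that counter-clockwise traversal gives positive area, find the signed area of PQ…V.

Apply the shoelace formula: 2A = Σ (x_i·y_{i+1} − x_{i+1}·y_i), indices taken mod 7.
Σ = (-4) + (-68) + (-58) + (-37) + (-15) + (-9) + (-4) = -195
Signed area = Σ/2 = -97.5 (negative ⇒ clockwise traversal).

-97.5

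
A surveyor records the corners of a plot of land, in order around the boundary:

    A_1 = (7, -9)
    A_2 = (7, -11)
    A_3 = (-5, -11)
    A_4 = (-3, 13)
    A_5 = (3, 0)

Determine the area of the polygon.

155

Apply the shoelace (surveyor's) formula: 2A = Σ (x_i·y_{i+1} − x_{i+1}·y_i), indices taken mod 5.
Cross-terms: -14, -132, -98, -39, -27  ⇒  Σ = -310
Area = |Σ|/2 = 155.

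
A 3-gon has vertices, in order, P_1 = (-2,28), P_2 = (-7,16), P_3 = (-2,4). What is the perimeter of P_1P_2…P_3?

|P_1P_2| = √((-5)² + (-12)²) = √169 = 13
|P_2P_3| = √((5)² + (-12)²) = √169 = 13
|P_3P_1| = √((0)² + (24)²) = √576 = 24
Perimeter = 13 + 13 + 24 = 50.

50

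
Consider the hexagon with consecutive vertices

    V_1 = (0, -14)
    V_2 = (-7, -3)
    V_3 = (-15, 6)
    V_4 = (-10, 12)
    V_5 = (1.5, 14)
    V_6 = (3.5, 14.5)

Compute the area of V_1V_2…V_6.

269.625

V_1→V_2: (0)(-3) − (-7)(-14) = -98
V_2→V_3: (-7)(6) − (-15)(-3) = -87
V_3→V_4: (-15)(12) − (-10)(6) = -120
V_4→V_5: (-10)(14) − (1.5)(12) = -158
V_5→V_6: (1.5)(14.5) − (3.5)(14) = -27.25
V_6→V_1: (3.5)(-14) − (0)(14.5) = -49
Σ = -539.25
Area = |Σ|/2 = 269.625.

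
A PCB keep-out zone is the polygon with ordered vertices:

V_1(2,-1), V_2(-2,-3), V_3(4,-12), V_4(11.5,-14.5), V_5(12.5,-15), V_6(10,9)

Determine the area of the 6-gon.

Apply the shoelace (surveyor's) formula: 2A = Σ (x_i·y_{i+1} − x_{i+1}·y_i), indices taken mod 6.
Cross-terms: -8, 36, 80, 8.75, 262.5, -28  ⇒  Σ = 351.25
Area = |Σ|/2 = 175.625.

175.625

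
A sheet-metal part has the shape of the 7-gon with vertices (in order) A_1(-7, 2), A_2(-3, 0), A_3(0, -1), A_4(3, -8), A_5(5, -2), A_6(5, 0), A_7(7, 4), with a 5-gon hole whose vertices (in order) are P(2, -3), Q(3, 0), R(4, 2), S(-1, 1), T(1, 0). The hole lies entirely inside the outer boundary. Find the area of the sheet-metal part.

50.5

Outer boundary:
Apply Gauss's area formula: 2A = Σ (x_i·y_{i+1} − x_{i+1}·y_i), indices taken mod 7.
Cross-terms: 6, 3, 3, 34, 10, 20, 42  ⇒  Σ = 118
Area = |Σ|/2 = 59.
Hole:
Apply the shoelace (surveyor's) formula: 2A = Σ (x_i·y_{i+1} − x_{i+1}·y_i), indices taken mod 5.
P→Q: (2)(0) − (3)(-3) = 9
Q→R: (3)(2) − (4)(0) = 6
R→S: (4)(1) − (-1)(2) = 6
S→T: (-1)(0) − (1)(1) = -1
T→P: (1)(-3) − (2)(0) = -3
Σ = 17
Area = |Σ|/2 = 8.5.
Net area = 59 − 8.5 = 50.5.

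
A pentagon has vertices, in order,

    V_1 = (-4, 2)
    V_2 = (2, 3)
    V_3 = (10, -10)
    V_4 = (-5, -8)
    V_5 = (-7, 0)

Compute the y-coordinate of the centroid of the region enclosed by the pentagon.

-505/133

Apply the surveyor's formula. First the cross-terms c_i = x_i·y_{i+1} − x_{i+1}·y_i:
  -16, -50, -130, -56, -14  ⇒  2A = -266, A = -133.
Then Σ (y_i + y_{i+1})·c_i = 3030, so ȳ = 3030 / (6·(-133)) = -505/133.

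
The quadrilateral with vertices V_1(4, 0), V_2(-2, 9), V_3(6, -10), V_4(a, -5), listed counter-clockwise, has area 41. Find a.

9

The doubled signed area Σ (x_i y_{i+1} − x_{i+1} y_i) is linear in a.
With a=0 it equals -8; the coefficient of a is 10 (from the two edges through V_4).
So 10·a + -8 = 2·41 = 82 ⇒ a = 9.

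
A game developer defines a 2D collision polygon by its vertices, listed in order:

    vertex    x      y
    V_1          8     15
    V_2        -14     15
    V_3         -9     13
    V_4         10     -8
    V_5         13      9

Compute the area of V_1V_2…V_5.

271

Apply the shoelace formula: 2A = Σ (x_i·y_{i+1} − x_{i+1}·y_i), indices taken mod 5.
V_1→V_2: (8)(15) − (-14)(15) = 330
V_2→V_3: (-14)(13) − (-9)(15) = -47
V_3→V_4: (-9)(-8) − (10)(13) = -58
V_4→V_5: (10)(9) − (13)(-8) = 194
V_5→V_1: (13)(15) − (8)(9) = 123
Σ = 542
Area = |Σ|/2 = 271.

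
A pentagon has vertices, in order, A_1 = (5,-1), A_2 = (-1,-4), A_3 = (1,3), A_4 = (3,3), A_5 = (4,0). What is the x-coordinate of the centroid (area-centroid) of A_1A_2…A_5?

Apply the shoelace formula. First the cross-terms c_i = x_i·y_{i+1} − x_{i+1}·y_i:
  -21, 1, -6, -12, -4  ⇒  2A = -42, A = -21.
Then Σ (x_i + x_{i+1})·c_i = -228, so x̄ = -228 / (6·(-21)) = 38/21.

38/21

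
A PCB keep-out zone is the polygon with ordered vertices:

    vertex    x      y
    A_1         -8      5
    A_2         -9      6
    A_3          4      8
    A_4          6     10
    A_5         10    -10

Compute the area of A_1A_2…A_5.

Σ = (-3) + (-96) + (-8) + (-160) + (-30) = -297
Area = |Σ|/2 = 148.5.

148.5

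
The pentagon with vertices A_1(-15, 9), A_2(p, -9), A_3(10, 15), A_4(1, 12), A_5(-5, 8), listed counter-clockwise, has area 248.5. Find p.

Write out the shoelace sum; only the two edges meeting at A_2 involve p:
2·Area = [((-15)·(-9) − p·9) + (p·15 − 10·(-9))] + 248
       = 6·p + 473 = 497
⇒ p = 4.

4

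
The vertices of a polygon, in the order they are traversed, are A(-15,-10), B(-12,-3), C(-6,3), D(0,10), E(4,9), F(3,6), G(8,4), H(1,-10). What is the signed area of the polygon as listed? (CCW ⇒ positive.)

Σ = (-75) + (-54) + (-60) + (-40) + (-3) + (-36) + (-84) + (-160) = -512
Signed area = Σ/2 = -256 (negative ⇒ clockwise traversal).

-256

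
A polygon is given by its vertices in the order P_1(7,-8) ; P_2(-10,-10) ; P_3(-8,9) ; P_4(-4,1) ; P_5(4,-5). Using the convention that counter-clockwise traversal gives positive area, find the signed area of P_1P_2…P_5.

-136.5

Σ = (-150) + (-170) + (28) + (16) + (3) = -273
Signed area = Σ/2 = -136.5 (negative ⇒ clockwise traversal).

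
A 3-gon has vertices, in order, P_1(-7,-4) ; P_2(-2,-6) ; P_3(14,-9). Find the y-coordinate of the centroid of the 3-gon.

-19/3

Apply Gauss's area formula. First the cross-terms c_i = x_i·y_{i+1} − x_{i+1}·y_i:
  34, 102, -119  ⇒  2A = 17, A = 8.5.
Then Σ (y_i + y_{i+1})·c_i = -323, so ȳ = -323 / (6·8.5) = -19/3.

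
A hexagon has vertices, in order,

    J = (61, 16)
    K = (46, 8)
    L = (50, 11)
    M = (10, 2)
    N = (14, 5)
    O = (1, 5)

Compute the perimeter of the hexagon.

|JK| = √((-15)² + (-8)²) = √289 = 17
|KL| = √((4)² + (3)²) = √25 = 5
|LM| = √((-40)² + (-9)²) = √1681 = 41
|MN| = √((4)² + (3)²) = √25 = 5
|NO| = √((-13)² + (0)²) = √169 = 13
|OJ| = √((60)² + (11)²) = √3721 = 61
Perimeter = 17 + 5 + 41 + 5 + 13 + 61 = 142.

142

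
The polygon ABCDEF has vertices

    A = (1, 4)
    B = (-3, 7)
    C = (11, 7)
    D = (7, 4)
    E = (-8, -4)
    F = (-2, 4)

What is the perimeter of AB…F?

54

|AB| = √((-4)² + (3)²) = √25 = 5
|BC| = √((14)² + (0)²) = √196 = 14
|CD| = √((-4)² + (-3)²) = √25 = 5
|DE| = √((-15)² + (-8)²) = √289 = 17
|EF| = √((6)² + (8)²) = √100 = 10
|FA| = √((3)² + (0)²) = √9 = 3
Perimeter = 5 + 14 + 5 + 17 + 10 + 3 = 54.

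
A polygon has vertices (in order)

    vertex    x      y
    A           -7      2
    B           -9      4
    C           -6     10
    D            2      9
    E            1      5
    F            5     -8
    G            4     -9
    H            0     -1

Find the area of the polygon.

Apply the shoelace (surveyor's) formula: 2A = Σ (x_i·y_{i+1} − x_{i+1}·y_i), indices taken mod 8.
Σ = (-10) + (-66) + (-74) + (1) + (-33) + (-13) + (-4) + (-7) = -206
Area = |Σ|/2 = 103.

103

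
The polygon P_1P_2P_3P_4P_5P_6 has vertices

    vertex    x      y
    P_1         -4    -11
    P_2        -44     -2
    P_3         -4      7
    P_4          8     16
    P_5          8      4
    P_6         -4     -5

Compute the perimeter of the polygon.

130

|P_1P_2| = √((-40)² + (9)²) = √1681 = 41
|P_2P_3| = √((40)² + (9)²) = √1681 = 41
|P_3P_4| = √((12)² + (9)²) = √225 = 15
|P_4P_5| = √((0)² + (-12)²) = √144 = 12
|P_5P_6| = √((-12)² + (-9)²) = √225 = 15
|P_6P_1| = √((0)² + (-6)²) = √36 = 6
Perimeter = 41 + 41 + 15 + 12 + 15 + 6 = 130.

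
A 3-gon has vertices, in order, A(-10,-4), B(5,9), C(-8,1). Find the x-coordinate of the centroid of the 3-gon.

Apply the shoelace (surveyor's) formula. First the cross-terms c_i = x_i·y_{i+1} − x_{i+1}·y_i:
  -70, 77, 42  ⇒  2A = 49, A = 24.5.
Then Σ (x_i + x_{i+1})·c_i = -637, so x̄ = -637 / (6·24.5) = -13/3.

-13/3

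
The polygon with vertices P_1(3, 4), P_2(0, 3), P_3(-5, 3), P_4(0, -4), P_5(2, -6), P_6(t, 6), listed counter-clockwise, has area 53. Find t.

The doubled signed area Σ (x_i y_{i+1} − x_{i+1} y_i) is linear in t.
With t=0 it equals 46; the coefficient of t is 10 (from the two edges through P_6).
So 10·t + 46 = 2·53 = 106 ⇒ t = 6.

6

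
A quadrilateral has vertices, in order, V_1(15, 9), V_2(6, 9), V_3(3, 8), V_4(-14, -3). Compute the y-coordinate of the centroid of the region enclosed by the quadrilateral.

461/93

Apply the shoelace formula. First the cross-terms c_i = x_i·y_{i+1} − x_{i+1}·y_i:
  81, 21, 103, -81  ⇒  2A = 124, A = 62.
Then Σ (y_i + y_{i+1})·c_i = 1844, so ȳ = 1844 / (6·62) = 461/93.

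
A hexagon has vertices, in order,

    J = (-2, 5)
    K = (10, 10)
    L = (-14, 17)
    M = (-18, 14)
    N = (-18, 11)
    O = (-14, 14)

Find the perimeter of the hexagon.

66

|JK| = √((12)² + (5)²) = √169 = 13
|KL| = √((-24)² + (7)²) = √625 = 25
|LM| = √((-4)² + (-3)²) = √25 = 5
|MN| = √((0)² + (-3)²) = √9 = 3
|NO| = √((4)² + (3)²) = √25 = 5
|OJ| = √((12)² + (-9)²) = √225 = 15
Perimeter = 13 + 25 + 5 + 3 + 5 + 15 = 66.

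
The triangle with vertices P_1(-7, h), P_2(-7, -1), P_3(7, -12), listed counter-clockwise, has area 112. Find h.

15

The doubled signed area Σ (x_i y_{i+1} − x_{i+1} y_i) is linear in h.
With h=0 it equals 14; the coefficient of h is 14 (from the two edges through P_1).
So 14·h + 14 = 2·112 = 224 ⇒ h = 15.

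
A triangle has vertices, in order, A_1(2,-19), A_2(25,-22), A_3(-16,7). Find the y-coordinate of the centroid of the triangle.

-34/3

Apply the shoelace (surveyor's) formula. First the cross-terms c_i = x_i·y_{i+1} − x_{i+1}·y_i:
  431, -177, 290  ⇒  2A = 544, A = 272.
Then Σ (y_i + y_{i+1})·c_i = -18496, so ȳ = -18496 / (6·272) = -34/3.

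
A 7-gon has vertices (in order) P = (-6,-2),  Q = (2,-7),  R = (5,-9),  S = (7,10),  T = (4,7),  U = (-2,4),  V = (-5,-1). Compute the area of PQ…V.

120.5

Apply the shoelace (surveyor's) formula: 2A = Σ (x_i·y_{i+1} − x_{i+1}·y_i), indices taken mod 7.
Σ = (46) + (17) + (113) + (9) + (30) + (22) + (4) = 241
Area = |Σ|/2 = 120.5.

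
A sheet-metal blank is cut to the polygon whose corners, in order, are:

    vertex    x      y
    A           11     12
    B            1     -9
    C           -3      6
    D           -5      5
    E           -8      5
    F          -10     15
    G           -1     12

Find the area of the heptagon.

210.5

A→B: (11)(-9) − (1)(12) = -111
B→C: (1)(6) − (-3)(-9) = -21
C→D: (-3)(5) − (-5)(6) = 15
D→E: (-5)(5) − (-8)(5) = 15
E→F: (-8)(15) − (-10)(5) = -70
F→G: (-10)(12) − (-1)(15) = -105
G→A: (-1)(12) − (11)(12) = -144
Σ = -421
Area = |Σ|/2 = 210.5.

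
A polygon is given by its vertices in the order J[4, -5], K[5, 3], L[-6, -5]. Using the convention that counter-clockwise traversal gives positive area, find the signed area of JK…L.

40

Apply the shoelace formula: 2A = Σ (x_i·y_{i+1} − x_{i+1}·y_i), indices taken mod 3.
Cross-terms: 37, -7, 50  ⇒  Σ = 80
Signed area = Σ/2 = 40 (positive ⇒ counter-clockwise traversal).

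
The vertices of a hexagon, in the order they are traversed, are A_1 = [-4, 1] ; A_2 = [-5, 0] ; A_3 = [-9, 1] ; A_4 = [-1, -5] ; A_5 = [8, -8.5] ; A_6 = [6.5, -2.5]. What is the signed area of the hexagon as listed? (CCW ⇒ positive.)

63.125

Σ = (5) + (-5) + (46) + (48.5) + (35.25) + (-3.5) = 126.25
Signed area = Σ/2 = 63.125 (positive ⇒ counter-clockwise traversal).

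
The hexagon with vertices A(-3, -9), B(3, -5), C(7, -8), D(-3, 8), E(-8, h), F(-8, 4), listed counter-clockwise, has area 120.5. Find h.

Write out the shoelace sum; only the two edges meeting at E involve h:
2·Area = [((-3)·h − (-8)·8) + ((-8)·4 − (-8)·h)] + 169
       = 5·h + 201 = 241
⇒ h = 8.

8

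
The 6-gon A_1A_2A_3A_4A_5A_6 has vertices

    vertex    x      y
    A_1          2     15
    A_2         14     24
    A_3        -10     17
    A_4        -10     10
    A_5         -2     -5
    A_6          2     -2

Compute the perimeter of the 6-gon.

86

|A_1A_2| = √((12)² + (9)²) = √225 = 15
|A_2A_3| = √((-24)² + (-7)²) = √625 = 25
|A_3A_4| = √((0)² + (-7)²) = √49 = 7
|A_4A_5| = √((8)² + (-15)²) = √289 = 17
|A_5A_6| = √((4)² + (3)²) = √25 = 5
|A_6A_1| = √((0)² + (17)²) = √289 = 17
Perimeter = 15 + 25 + 7 + 17 + 5 + 17 = 86.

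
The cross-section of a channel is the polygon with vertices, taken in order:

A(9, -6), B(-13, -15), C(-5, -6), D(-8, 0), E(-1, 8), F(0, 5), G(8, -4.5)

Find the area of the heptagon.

187.25

Apply the shoelace formula: 2A = Σ (x_i·y_{i+1} − x_{i+1}·y_i), indices taken mod 7.
Cross-terms: -213, 3, -48, -64, -5, -40, -7.5  ⇒  Σ = -374.5
Area = |Σ|/2 = 187.25.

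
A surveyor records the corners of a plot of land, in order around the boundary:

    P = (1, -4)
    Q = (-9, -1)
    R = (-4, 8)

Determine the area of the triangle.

Apply the surveyor's formula: 2A = Σ (x_i·y_{i+1} − x_{i+1}·y_i), indices taken mod 3.
P→Q: (1)(-1) − (-9)(-4) = -37
Q→R: (-9)(8) − (-4)(-1) = -76
R→P: (-4)(-4) − (1)(8) = 8
Σ = -105
Area = |Σ|/2 = 52.5.

52.5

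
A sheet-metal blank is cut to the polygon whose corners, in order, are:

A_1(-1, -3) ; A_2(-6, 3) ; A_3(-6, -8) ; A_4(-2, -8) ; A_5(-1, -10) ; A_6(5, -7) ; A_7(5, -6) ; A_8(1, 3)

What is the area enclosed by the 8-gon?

86

Cross-terms: -21, 66, 32, 12, 57, 5, 21, 0  ⇒  Σ = 172
Area = |Σ|/2 = 86.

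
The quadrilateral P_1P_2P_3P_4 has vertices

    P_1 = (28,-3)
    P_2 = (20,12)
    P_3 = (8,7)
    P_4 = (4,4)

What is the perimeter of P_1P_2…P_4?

60

|P_1P_2| = √((-8)² + (15)²) = √289 = 17
|P_2P_3| = √((-12)² + (-5)²) = √169 = 13
|P_3P_4| = √((-4)² + (-3)²) = √25 = 5
|P_4P_1| = √((24)² + (-7)²) = √625 = 25
Perimeter = 17 + 13 + 5 + 25 = 60.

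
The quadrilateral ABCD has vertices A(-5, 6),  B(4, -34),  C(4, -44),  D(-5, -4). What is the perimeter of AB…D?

|AB| = √((9)² + (-40)²) = √1681 = 41
|BC| = √((0)² + (-10)²) = √100 = 10
|CD| = √((-9)² + (40)²) = √1681 = 41
|DA| = √((0)² + (10)²) = √100 = 10
Perimeter = 41 + 10 + 41 + 10 = 102.

102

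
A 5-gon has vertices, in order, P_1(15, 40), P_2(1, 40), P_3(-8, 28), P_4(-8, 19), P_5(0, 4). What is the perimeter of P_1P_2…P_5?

94

|P_1P_2| = √((-14)² + (0)²) = √196 = 14
|P_2P_3| = √((-9)² + (-12)²) = √225 = 15
|P_3P_4| = √((0)² + (-9)²) = √81 = 9
|P_4P_5| = √((8)² + (-15)²) = √289 = 17
|P_5P_1| = √((15)² + (36)²) = √1521 = 39
Perimeter = 14 + 15 + 9 + 17 + 39 = 94.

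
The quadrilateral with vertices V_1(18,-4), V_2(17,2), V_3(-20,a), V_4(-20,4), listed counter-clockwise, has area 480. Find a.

Write out the shoelace sum; only the two edges meeting at V_3 involve a:
2·Area = [(17·a − (-20)·2) + ((-20)·4 − (-20)·a)] + 112
       = 37·a + 72 = 960
⇒ a = 24.

24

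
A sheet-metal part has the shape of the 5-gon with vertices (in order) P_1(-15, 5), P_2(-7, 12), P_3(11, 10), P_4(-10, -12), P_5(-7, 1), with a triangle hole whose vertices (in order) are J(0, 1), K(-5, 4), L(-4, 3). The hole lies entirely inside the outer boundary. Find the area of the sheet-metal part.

Outer boundary:
P_1→P_2: (-15)(12) − (-7)(5) = -145
P_2→P_3: (-7)(10) − (11)(12) = -202
P_3→P_4: (11)(-12) − (-10)(10) = -32
P_4→P_5: (-10)(1) − (-7)(-12) = -94
P_5→P_1: (-7)(5) − (-15)(1) = -20
Σ = -493
Area = |Σ|/2 = 246.5.
Hole:
Apply the shoelace formula: 2A = Σ (x_i·y_{i+1} − x_{i+1}·y_i), indices taken mod 3.
Σ = (5) + (1) + (-4) = 2
Area = |Σ|/2 = 1.
Net area = 246.5 − 1 = 245.5.

245.5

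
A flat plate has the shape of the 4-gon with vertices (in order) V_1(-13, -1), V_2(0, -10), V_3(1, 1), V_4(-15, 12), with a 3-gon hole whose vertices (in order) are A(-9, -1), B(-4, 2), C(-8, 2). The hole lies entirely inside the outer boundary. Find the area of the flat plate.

163

Outer boundary:
Apply Gauss's area formula: 2A = Σ (x_i·y_{i+1} − x_{i+1}·y_i), indices taken mod 4.
V_1→V_2: (-13)(-10) − (0)(-1) = 130
V_2→V_3: (0)(1) − (1)(-10) = 10
V_3→V_4: (1)(12) − (-15)(1) = 27
V_4→V_1: (-15)(-1) − (-13)(12) = 171
Σ = 338
Area = |Σ|/2 = 169.
Hole:
Apply the shoelace formula: 2A = Σ (x_i·y_{i+1} − x_{i+1}·y_i), indices taken mod 3.
Σ = (-22) + (8) + (26) = 12
Area = |Σ|/2 = 6.
Net area = 169 − 6 = 163.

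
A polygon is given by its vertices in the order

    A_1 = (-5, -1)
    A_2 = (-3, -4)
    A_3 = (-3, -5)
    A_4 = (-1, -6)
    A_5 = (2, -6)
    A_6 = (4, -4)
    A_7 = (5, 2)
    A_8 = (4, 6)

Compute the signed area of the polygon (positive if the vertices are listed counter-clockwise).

Apply the shoelace (surveyor's) formula: 2A = Σ (x_i·y_{i+1} − x_{i+1}·y_i), indices taken mod 8.
A_1→A_2: (-5)(-4) − (-3)(-1) = 17
A_2→A_3: (-3)(-5) − (-3)(-4) = 3
A_3→A_4: (-3)(-6) − (-1)(-5) = 13
A_4→A_5: (-1)(-6) − (2)(-6) = 18
A_5→A_6: (2)(-4) − (4)(-6) = 16
A_6→A_7: (4)(2) − (5)(-4) = 28
A_7→A_8: (5)(6) − (4)(2) = 22
A_8→A_1: (4)(-1) − (-5)(6) = 26
Σ = 143
Signed area = Σ/2 = 71.5 (positive ⇒ counter-clockwise traversal).

71.5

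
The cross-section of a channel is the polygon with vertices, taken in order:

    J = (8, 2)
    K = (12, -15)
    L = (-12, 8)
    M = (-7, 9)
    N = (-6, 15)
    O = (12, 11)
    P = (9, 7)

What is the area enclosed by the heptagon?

315

Apply the shoelace (surveyor's) formula: 2A = Σ (x_i·y_{i+1} − x_{i+1}·y_i), indices taken mod 7.
Cross-terms: -144, -84, -52, -51, -246, -15, -38  ⇒  Σ = -630
Area = |Σ|/2 = 315.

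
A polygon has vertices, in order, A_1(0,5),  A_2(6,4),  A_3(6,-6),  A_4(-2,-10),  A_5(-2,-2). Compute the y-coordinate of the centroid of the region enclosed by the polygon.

Apply the shoelace (surveyor's) formula. First the cross-terms c_i = x_i·y_{i+1} − x_{i+1}·y_i:
  -30, -60, -72, -16, -10  ⇒  2A = -188, A = -94.
Then Σ (y_i + y_{i+1})·c_i = 1164, so ȳ = 1164 / (6·(-94)) = -97/47.

-97/47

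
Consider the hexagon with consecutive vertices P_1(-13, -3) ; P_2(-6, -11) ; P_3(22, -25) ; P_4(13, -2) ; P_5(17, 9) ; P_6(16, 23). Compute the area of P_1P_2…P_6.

723.5

Apply the shoelace formula: 2A = Σ (x_i·y_{i+1} − x_{i+1}·y_i), indices taken mod 6.
Cross-terms: 125, 392, 281, 151, 247, 251  ⇒  Σ = 1447
Area = |Σ|/2 = 723.5.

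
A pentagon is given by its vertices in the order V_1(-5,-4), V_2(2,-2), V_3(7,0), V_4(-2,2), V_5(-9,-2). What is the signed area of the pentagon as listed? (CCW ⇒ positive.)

47

Apply Gauss's area formula: 2A = Σ (x_i·y_{i+1} − x_{i+1}·y_i), indices taken mod 5.
Cross-terms: 18, 14, 14, 22, 26  ⇒  Σ = 94
Signed area = Σ/2 = 47 (positive ⇒ counter-clockwise traversal).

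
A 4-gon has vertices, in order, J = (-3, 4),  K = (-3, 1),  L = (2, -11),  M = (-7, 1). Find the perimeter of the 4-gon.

|JK| = √((0)² + (-3)²) = √9 = 3
|KL| = √((5)² + (-12)²) = √169 = 13
|LM| = √((-9)² + (12)²) = √225 = 15
|MJ| = √((4)² + (3)²) = √25 = 5
Perimeter = 3 + 13 + 15 + 5 = 36.

36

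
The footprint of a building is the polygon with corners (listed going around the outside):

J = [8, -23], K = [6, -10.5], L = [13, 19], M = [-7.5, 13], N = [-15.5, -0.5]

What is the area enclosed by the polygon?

Apply Gauss's area formula: 2A = Σ (x_i·y_{i+1} − x_{i+1}·y_i), indices taken mod 5.
Σ = (54) + (250.5) + (311.5) + (205.25) + (360.5) = 1181.75
Area = |Σ|/2 = 590.875.

590.875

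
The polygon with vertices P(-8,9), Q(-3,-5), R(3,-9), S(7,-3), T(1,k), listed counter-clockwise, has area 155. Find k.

9

The doubled signed area Σ (x_i y_{i+1} − x_{i+1} y_i) is linear in k.
With k=0 it equals 175; the coefficient of k is 15 (from the two edges through T).
So 15·k + 175 = 2·155 = 310 ⇒ k = 9.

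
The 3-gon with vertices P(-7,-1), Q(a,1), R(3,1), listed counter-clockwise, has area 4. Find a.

7

The doubled signed area Σ (x_i y_{i+1} − x_{i+1} y_i) is linear in a.
With a=0 it equals -6; the coefficient of a is 2 (from the two edges through Q).
So 2·a + -6 = 2·4 = 8 ⇒ a = 7.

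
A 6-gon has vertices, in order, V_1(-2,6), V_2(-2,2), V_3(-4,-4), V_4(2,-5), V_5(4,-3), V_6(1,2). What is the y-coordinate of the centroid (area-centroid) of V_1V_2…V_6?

Apply the surveyor's formula. First the cross-terms c_i = x_i·y_{i+1} − x_{i+1}·y_i:
  8, 16, 28, 14, 11, 10  ⇒  2A = 87, A = 43.5.
Then Σ (y_i + y_{i+1})·c_i = -263, so ȳ = -263 / (6·43.5) = -263/261.

-263/261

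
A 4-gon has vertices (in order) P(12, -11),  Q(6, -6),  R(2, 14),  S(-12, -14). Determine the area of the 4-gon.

265

Σ = (-6) + (96) + (140) + (300) = 530
Area = |Σ|/2 = 265.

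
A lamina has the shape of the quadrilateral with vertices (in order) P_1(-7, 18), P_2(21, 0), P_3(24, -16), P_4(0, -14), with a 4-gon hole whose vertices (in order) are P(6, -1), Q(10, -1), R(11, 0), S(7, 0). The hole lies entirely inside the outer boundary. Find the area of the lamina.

570

Outer boundary:
Apply the surveyor's formula: 2A = Σ (x_i·y_{i+1} − x_{i+1}·y_i), indices taken mod 4.
Σ = (-378) + (-336) + (-336) + (-98) = -1148
Area = |Σ|/2 = 574.
Hole:
Apply the shoelace (surveyor's) formula: 2A = Σ (x_i·y_{i+1} − x_{i+1}·y_i), indices taken mod 4.
Cross-terms: 4, 11, 0, -7  ⇒  Σ = 8
Area = |Σ|/2 = 4.
Net area = 574 − 4 = 570.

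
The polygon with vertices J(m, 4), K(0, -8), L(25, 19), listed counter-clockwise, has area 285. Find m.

The doubled signed area Σ (x_i y_{i+1} − x_{i+1} y_i) is linear in m.
With m=0 it equals 300; the coefficient of m is -27 (from the two edges through J).
So -27·m + 300 = 2·285 = 570 ⇒ m = -10.

-10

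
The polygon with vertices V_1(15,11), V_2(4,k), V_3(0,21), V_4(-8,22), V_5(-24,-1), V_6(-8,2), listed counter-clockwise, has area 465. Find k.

24

The doubled signed area Σ (x_i y_{i+1} − x_{i+1} y_i) is linear in k.
With k=0 it equals 570; the coefficient of k is 15 (from the two edges through V_2).
So 15·k + 570 = 2·465 = 930 ⇒ k = 24.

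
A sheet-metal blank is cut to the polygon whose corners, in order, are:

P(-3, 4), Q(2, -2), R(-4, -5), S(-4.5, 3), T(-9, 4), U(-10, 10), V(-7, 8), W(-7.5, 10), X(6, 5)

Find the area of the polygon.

87

Σ = (-2) + (-18) + (-34.5) + (9) + (-50) + (-10) + (-10) + (-97.5) + (39) = -174
Area = |Σ|/2 = 87.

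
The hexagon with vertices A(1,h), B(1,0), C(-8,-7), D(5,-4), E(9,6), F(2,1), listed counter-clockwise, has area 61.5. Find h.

Write out the shoelace sum; only the two edges meeting at A involve h:
2·Area = [(2·h − 1·1) + (1·0 − 1·h)] + 123
       = 1·h + 122 = 123
⇒ h = 1.

1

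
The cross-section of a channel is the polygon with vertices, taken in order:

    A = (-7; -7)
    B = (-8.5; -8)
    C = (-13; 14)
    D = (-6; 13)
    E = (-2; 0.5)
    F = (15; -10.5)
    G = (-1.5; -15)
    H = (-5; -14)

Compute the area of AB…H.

316.375

Cross-terms: -3.5, -223, -85, 23, 13.5, -240.75, -54, -63  ⇒  Σ = -632.75
Area = |Σ|/2 = 316.375.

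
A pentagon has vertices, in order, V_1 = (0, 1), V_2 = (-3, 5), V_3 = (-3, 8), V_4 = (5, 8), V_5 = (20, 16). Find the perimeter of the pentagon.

|V_1V_2| = √((-3)² + (4)²) = √25 = 5
|V_2V_3| = √((0)² + (3)²) = √9 = 3
|V_3V_4| = √((8)² + (0)²) = √64 = 8
|V_4V_5| = √((15)² + (8)²) = √289 = 17
|V_5V_1| = √((-20)² + (-15)²) = √625 = 25
Perimeter = 5 + 3 + 8 + 17 + 25 = 58.

58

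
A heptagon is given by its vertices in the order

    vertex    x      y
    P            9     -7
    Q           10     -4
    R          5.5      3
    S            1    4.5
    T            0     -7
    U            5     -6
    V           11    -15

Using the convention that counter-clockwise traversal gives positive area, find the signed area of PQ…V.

Apply Gauss's area formula: 2A = Σ (x_i·y_{i+1} − x_{i+1}·y_i), indices taken mod 7.
P→Q: (9)(-4) − (10)(-7) = 34
Q→R: (10)(3) − (5.5)(-4) = 52
R→S: (5.5)(4.5) − (1)(3) = 21.75
S→T: (1)(-7) − (0)(4.5) = -7
T→U: (0)(-6) − (5)(-7) = 35
U→V: (5)(-15) − (11)(-6) = -9
V→P: (11)(-7) − (9)(-15) = 58
Σ = 184.75
Signed area = Σ/2 = 92.375 (positive ⇒ counter-clockwise traversal).

92.375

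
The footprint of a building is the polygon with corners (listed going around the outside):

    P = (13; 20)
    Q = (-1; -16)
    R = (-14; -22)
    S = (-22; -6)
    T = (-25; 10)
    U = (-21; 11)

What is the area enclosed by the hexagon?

894

Apply the shoelace formula: 2A = Σ (x_i·y_{i+1} − x_{i+1}·y_i), indices taken mod 6.
Σ = (-188) + (-202) + (-400) + (-370) + (-65) + (-563) = -1788
Area = |Σ|/2 = 894.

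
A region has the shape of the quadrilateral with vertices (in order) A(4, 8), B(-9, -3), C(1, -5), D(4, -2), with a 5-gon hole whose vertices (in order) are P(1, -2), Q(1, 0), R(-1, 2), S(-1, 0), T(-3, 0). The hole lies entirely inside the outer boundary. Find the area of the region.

77

Outer boundary:
Apply the shoelace formula: 2A = Σ (x_i·y_{i+1} − x_{i+1}·y_i), indices taken mod 4.
Σ = (60) + (48) + (18) + (40) = 166
Area = |Σ|/2 = 83.
Hole:
Σ = (2) + (2) + (2) + (0) + (6) = 12
Area = |Σ|/2 = 6.
Net area = 83 − 6 = 77.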